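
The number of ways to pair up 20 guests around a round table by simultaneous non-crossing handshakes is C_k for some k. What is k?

10

Non-crossing handshake pairings of 2n people are counted by C_n; 20 people gives n = 10.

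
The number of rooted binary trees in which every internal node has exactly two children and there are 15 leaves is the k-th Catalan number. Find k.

Full binary trees with 15 leaves have 15−1 = 14 internal nodes, so there are C_14 of them.

14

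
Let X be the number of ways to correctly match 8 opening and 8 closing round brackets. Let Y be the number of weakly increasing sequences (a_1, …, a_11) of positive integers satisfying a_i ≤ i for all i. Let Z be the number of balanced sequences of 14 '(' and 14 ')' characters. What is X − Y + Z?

2617084

With 8 pairs the number of balanced bracket strings is the Catalan number C_8. So X = C_8 = 1430.
Such sub-staircase sequences of length n are counted by C_n; here n = 11. So Y = C_11 = 58786.
With 14 pairs the number of balanced bracket strings is the Catalan number C_14. So Z = C_14 = 2674440.
X − Y + Z = 1430 − 58786 + 2674440 = 2617084.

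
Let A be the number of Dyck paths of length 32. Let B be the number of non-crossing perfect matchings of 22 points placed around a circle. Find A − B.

A Dyck path with 16 up-steps and 16 down-steps has semilength 16, so there are C_16 of them. So A = C_16 = 35357670.
Non-crossing perfect matchings of 2n points on a circle are counted by C_n; with 22 points, n = 11. So B = C_11 = 58786.
A − B = 35357670 − 58786 = 35298884.

35298884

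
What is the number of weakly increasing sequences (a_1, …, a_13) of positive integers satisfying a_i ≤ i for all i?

Weakly increasing sequences with a_i ≤ i biject with Dyck paths of semilength 13, so there are C_13.
C_13 = C(26,13)/14 = 10400600/14 = 742900.

742900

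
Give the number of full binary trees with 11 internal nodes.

The number of full binary trees on 11 internal nodes is the Catalan number C_11.
C_11 = C(22,11)/12 = 705432/12 = 58786.

58786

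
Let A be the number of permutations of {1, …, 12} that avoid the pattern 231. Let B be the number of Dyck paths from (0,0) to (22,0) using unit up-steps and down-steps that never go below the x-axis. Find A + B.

266798

Permutations of [n] avoiding any single length-3 pattern are counted by C_n; here n = 12. So A = C_12 = 208012.
Dyck paths of semilength n (length 2n) are counted by C_n; here n = 11. So B = C_11 = 58786.
A + B = 208012 + 58786 = 266798.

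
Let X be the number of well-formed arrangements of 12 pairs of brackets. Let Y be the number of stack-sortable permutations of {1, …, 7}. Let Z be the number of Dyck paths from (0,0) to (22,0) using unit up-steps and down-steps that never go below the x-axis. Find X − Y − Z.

148797

Balanced strings of n pairs of brackets are counted by C_n; here n = 12. So X = C_12 = 208012.
By Knuth's characterisation, the stack-sortable permutations of length 7 are the 231-avoiders, numbering C_7. So Y = C_7 = 429.
Dyck paths of semilength n (length 2n) are counted by C_n; here n = 11. So Z = C_11 = 58786.
X − Y − Z = 208012 − 429 − 58786 = 148797.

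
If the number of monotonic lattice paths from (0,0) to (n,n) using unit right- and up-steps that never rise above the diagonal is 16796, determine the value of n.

10

Such diagonal-avoiding paths in an n×n grid are counted by C_n; 16796 = C_10.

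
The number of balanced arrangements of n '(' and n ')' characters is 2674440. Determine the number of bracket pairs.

Balanced strings of n bracket-pairs are counted by C_n; 2674440 = C_14.

14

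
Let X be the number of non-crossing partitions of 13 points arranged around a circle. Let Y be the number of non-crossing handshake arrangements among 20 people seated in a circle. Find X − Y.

726104

Non-crossing partitions of an n-element set are counted by C_n; here n = 13. So X = C_13 = 742900.
With 20 = 2·10 people, non-crossing handshake pairings are non-crossing perfect matchings on a circle, counted by C_10. So Y = C_10 = 16796.
X − Y = 742900 − 16796 = 726104.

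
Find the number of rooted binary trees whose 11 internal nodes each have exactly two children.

58786

The number of full binary trees on 11 internal nodes is the Catalan number C_11.
C_11 = 58786.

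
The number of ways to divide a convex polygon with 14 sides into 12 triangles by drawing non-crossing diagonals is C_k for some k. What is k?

Triangulations of a convex m-gon are counted by C_{m−2}; with m = 14 this is C_12.

12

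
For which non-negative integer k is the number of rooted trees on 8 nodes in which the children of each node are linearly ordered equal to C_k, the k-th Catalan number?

Rooted ordered (plane) trees on m nodes have m−1 edges and are counted by C_{m−1}; m = 8 gives C_7.

7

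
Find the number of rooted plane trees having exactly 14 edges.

2674440

Rooted ordered trees with n edges are counted by C_n; here n = 14.
C_14 = 2674440.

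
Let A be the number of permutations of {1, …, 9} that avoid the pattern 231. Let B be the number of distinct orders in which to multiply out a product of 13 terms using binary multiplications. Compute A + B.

212874

For any fixed pattern of length 3, the pattern-avoiding permutations of [9] number C_9. So A = C_9 = 4862.
Ways to associate a product of 13 factors correspond to binary trees on 13 leaves, so the count is C_12. So B = C_12 = 208012.
A + B = 4862 + 208012 = 212874.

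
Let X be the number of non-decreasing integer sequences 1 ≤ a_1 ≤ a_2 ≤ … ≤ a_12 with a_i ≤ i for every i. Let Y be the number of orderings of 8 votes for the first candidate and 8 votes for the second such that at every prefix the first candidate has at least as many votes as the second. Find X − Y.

Such sub-staircase sequences of length n are counted by C_n; here n = 12. So X = C_12 = 208012.
Ballot sequences with n votes each where one side never trails are Dyck words, counted by C_n; here n = 8. So Y = C_8 = 1430.
X − Y = 208012 − 1430 = 206582.

206582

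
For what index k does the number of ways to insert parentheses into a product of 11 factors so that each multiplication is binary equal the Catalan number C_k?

Parenthesizations of m factors correspond to full binary trees with m leaves, counted by C_{m−1}; m = 11 gives C_10.

10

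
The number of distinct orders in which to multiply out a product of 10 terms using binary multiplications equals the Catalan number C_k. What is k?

Parenthesizations of m factors correspond to full binary trees with m leaves, counted by C_{m−1}; m = 10 gives C_9.

9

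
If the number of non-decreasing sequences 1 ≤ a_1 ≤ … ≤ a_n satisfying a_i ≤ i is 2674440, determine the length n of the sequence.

Such sub-staircase sequences of length n are counted by C_n, and C_14 = 2674440.

14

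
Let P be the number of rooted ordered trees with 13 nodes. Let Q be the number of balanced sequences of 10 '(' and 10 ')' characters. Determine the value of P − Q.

Rooted ordered (plane) trees on m nodes have m−1 edges and are counted by C_{m−1}; m = 13 gives C_12. So P = C_12 = 208012.
A balanced arrangement of 10 bracket pairs is a Dyck word of semilength 10, so the count is C_10. So Q = C_10 = 16796.
P − Q = 208012 − 16796 = 191216.

191216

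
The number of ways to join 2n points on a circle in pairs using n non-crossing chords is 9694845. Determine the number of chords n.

Non-crossing pairings of 2n points on a circle are counted by C_n. Since C_15 = 9694845, the index is 15.

15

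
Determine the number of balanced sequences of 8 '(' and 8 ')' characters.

With 8 pairs the number of balanced bracket strings is the Catalan number C_8.
C_8 = C(16,8)/9 = 12870/9 = 1430.

1430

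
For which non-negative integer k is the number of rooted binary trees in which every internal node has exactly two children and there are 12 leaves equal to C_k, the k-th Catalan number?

11

Full binary trees with 12 leaves have 12−1 = 11 internal nodes, so there are C_11 of them.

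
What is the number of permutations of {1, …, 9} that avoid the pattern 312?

4862

For any fixed pattern of length 3, the pattern-avoiding permutations of [9] number C_9.
C_9 = 4862.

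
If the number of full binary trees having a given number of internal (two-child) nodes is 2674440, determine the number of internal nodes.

Full binary trees with n internal nodes are counted by C_n. Since C_14 = 2674440, the index is 14.

14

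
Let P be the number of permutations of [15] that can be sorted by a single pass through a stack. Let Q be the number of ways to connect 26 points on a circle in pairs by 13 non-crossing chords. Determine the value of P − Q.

By Knuth's characterisation, the stack-sortable permutations of length 15 are the 231-avoiders, numbering C_15. So P = C_15 = 9694845.
Pairing 26 circle points by 13 non-crossing chords gives C_13 matchings. So Q = C_13 = 742900.
P − Q = 9694845 − 742900 = 8951945.

8951945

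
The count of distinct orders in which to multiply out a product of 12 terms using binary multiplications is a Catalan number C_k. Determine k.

Bracketing 12 factors into binary products is counted by C_{12−1} = C_11.

11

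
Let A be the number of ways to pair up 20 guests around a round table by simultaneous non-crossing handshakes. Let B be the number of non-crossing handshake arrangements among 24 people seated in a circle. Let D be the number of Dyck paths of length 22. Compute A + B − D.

With 20 = 2·10 people, non-crossing handshake pairings are non-crossing perfect matchings on a circle, counted by C_10. So A = C_10 = 16796.
With 24 = 2·12 people, non-crossing handshake pairings are non-crossing perfect matchings on a circle, counted by C_12. So B = C_12 = 208012.
Paths of 11 up- and 11 down-steps that never dip below the axis are Dyck paths; their count is C_11. So D = C_11 = 58786.
A + B − D = 16796 + 208012 − 58786 = 166022.

166022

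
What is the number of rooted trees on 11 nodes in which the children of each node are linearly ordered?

A rooted plane tree on 11 nodes has 10 edges, and such trees are counted by C_10.
C_10 = C_9 · 2(2·9+1)/(9+2) = 4862 · 38/11 = 16796.

16796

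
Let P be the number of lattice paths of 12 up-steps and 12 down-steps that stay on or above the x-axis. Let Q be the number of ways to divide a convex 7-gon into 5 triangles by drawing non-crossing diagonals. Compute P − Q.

207970

Paths of 12 up- and 12 down-steps that never dip below the axis are Dyck paths; their count is C_12. So P = C_12 = 208012.
Triangulations of a convex m-gon are counted by C_{m−2}; with m = 7 this is C_5. So Q = C_5 = 42.
P − Q = 208012 − 42 = 207970.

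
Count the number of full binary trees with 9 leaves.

A full binary tree with L leaves has L−1 internal nodes and is counted by C_{L−1}; L = 9 gives C_8.
C_8 = C(16,8)/9 = 12870/9 = 1430.

1430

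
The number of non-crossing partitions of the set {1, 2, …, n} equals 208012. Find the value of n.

12

Non-crossing partitions of [n] are counted by C_n. The Catalan number equal to 208012 is C_12.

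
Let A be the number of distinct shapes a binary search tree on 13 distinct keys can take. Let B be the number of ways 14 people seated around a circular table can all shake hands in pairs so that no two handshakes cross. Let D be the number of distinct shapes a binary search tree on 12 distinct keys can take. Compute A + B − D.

535317

Binary trees (left/right distinguished) on n nodes are counted by C_n; here n = 13. So A = C_13 = 742900.
Non-crossing handshake pairings of 2n people are counted by C_n; 14 people gives n = 7. So B = C_7 = 429.
Rooted binary trees with 12 nodes (each child slot possibly empty) number C_12. So D = C_12 = 208012.
A + B − D = 742900 + 429 − 208012 = 535317.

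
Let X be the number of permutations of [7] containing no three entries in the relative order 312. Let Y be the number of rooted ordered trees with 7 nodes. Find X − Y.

297

Permutations of [n] avoiding any single length-3 pattern are counted by C_n; here n = 7. So X = C_7 = 429.
A rooted plane tree on 7 nodes has 6 edges, and such trees are counted by C_6. So Y = C_6 = 132.
X − Y = 429 − 132 = 297.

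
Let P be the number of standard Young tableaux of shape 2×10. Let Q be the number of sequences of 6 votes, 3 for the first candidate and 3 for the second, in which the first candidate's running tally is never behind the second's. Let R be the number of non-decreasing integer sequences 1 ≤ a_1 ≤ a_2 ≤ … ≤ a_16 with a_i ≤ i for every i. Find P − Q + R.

35374461

By the hook-length formula (or a Dyck-path bijection), SYT of shape 2×10 number C_10. So P = C_10 = 16796.
Ballot sequences with n votes each where one side never trails are Dyck words, counted by C_n; here n = 3. So Q = C_3 = 5.
Weakly increasing sequences with a_i ≤ i biject with Dyck paths of semilength 16, so there are C_16. So R = C_16 = 35357670.
P − Q + R = 16796 − 5 + 35357670 = 35374461.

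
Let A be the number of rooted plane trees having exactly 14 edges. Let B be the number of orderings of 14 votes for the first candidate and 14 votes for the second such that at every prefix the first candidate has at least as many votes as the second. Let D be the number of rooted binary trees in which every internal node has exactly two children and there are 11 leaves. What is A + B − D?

5332084

Rooted ordered trees with n edges are counted by C_n; here n = 14. So A = C_14 = 2674440.
Reading a vote for the leader as '(' and for the other as ')' turns such a sequence into a balanced string of 14 pairs, so the count is C_14. So B = C_14 = 2674440.
A full binary tree with L leaves has L−1 internal nodes and is counted by C_{L−1}; L = 11 gives C_10. So D = C_10 = 16796.
A + B − D = 2674440 + 2674440 − 16796 = 5332084.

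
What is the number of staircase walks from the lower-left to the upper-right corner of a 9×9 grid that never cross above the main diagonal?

Monotone paths in an n×n grid that stay weakly below the diagonal are counted by C_n; here n = 9.
C_9 = 4862.

4862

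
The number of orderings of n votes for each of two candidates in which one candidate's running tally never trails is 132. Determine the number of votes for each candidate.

Such ballot sequences with n votes each are counted by C_n. The Catalan number equal to 132 is C_6.

6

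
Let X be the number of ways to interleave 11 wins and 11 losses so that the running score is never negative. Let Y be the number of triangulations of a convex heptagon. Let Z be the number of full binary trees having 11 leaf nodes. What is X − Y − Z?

Ballot sequences with n votes each where one side never trails are Dyck words, counted by C_n; here n = 11. So X = C_11 = 58786.
The number of triangulations of a 7-gon is the Catalan number C_5 (index = sides − 2). So Y = C_5 = 42.
Full binary trees with 11 leaves have 11−1 = 10 internal nodes, so there are C_10 of them. So Z = C_10 = 16796.
X − Y − Z = 58786 − 42 − 16796 = 41948.

41948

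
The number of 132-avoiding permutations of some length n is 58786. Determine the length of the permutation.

11

Permutations of [n] avoiding a fixed length-3 pattern are counted by C_n, and C_11 = 58786.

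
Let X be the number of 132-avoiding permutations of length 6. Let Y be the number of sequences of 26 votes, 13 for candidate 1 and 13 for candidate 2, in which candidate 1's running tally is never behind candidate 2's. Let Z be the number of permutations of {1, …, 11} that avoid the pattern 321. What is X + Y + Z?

For any fixed pattern of length 3, the pattern-avoiding permutations of [6] number C_6. So X = C_6 = 132.
Ballot sequences with n votes each where one side never trails are Dyck words, counted by C_n; here n = 13. So Y = C_13 = 742900.
For any fixed pattern of length 3, the pattern-avoiding permutations of [11] number C_11. So Z = C_11 = 58786.
X + Y + Z = 132 + 742900 + 58786 = 801818.

801818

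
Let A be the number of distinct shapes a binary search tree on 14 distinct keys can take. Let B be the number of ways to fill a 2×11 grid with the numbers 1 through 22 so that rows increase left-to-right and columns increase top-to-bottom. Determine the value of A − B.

There are C_n binary search tree shapes on n keys; with n = 14 that is C_14. So A = C_14 = 2674440.
By the hook-length formula (or a Dyck-path bijection), SYT of shape 2×11 number C_11. So B = C_11 = 58786.
A − B = 2674440 − 58786 = 2615654.

2615654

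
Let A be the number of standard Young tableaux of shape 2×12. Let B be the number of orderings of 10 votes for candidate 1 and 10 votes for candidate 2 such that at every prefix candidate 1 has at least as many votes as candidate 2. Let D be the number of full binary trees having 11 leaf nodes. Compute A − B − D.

174420

Standard Young tableaux of shape 2×n are counted by C_n; here n = 12. So A = C_12 = 208012.
Reading a vote for the leader as '(' and for the other as ')' turns such a sequence into a balanced string of 10 pairs, so the count is C_10. So B = C_10 = 16796.
A full binary tree with L leaves has L−1 internal nodes and is counted by C_{L−1}; L = 11 gives C_10. So D = C_10 = 16796.
A − B − D = 208012 − 16796 − 16796 = 174420.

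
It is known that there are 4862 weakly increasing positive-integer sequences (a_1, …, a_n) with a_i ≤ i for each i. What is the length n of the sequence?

Such sub-staircase sequences of length n are counted by C_n. Since C_9 = 4862, the index is 9.

9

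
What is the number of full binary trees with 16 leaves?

9694845

A full binary tree with L leaves has L−1 internal nodes and is counted by C_{L−1}; L = 16 gives C_15.
C_15 = C(30,15)/16 = 155117520/16 = 9694845.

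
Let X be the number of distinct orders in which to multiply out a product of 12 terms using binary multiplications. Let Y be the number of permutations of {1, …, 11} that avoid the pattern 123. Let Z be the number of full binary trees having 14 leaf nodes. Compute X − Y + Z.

Parenthesizations of m factors correspond to full binary trees with m leaves, counted by C_{m−1}; m = 12 gives C_11. So X = C_11 = 58786.
For any fixed pattern of length 3, the pattern-avoiding permutations of [11] number C_11. So Y = C_11 = 58786.
A full binary tree with L leaves has L−1 internal nodes and is counted by C_{L−1}; L = 14 gives C_13. So Z = C_13 = 742900.
X − Y + Z = 58786 − 58786 + 742900 = 742900.

742900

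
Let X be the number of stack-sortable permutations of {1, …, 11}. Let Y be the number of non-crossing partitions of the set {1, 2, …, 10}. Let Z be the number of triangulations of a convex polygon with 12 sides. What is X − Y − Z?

25194

Stack-sortable permutations are exactly the 231-avoiding ones, counted by C_n; here n = 11. So X = C_11 = 58786.
Non-crossing partitions of an n-element set are counted by C_n; here n = 10. So Y = C_10 = 16796.
A convex 12-gon is triangulated into 10 triangles, and the number of such triangulations is the Catalan number C_{12−2} = C_10. So Z = C_10 = 16796.
X − Y − Z = 58786 − 16796 − 16796 = 25194.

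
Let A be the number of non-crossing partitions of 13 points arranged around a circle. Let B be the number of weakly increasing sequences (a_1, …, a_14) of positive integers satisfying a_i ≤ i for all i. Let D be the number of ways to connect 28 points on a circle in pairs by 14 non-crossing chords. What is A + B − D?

742900

Non-crossing partitions of an n-element set are counted by C_n; here n = 13. So A = C_13 = 742900.
Weakly increasing sequences with a_i ≤ i biject with Dyck paths of semilength 14, so there are C_14. So B = C_14 = 2674440.
Pairing 28 circle points by 14 non-crossing chords gives C_14 matchings. So D = C_14 = 2674440.
A + B − D = 742900 + 2674440 − 2674440 = 742900.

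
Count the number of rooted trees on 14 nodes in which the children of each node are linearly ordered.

742900

A rooted plane tree on 14 nodes has 13 edges, and such trees are counted by C_13.
C_13 = C_12 · 2(2·12+1)/(12+2) = 208012 · 50/14 = 742900.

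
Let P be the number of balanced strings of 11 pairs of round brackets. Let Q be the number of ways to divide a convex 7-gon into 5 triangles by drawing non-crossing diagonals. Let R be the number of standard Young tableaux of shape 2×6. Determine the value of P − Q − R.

58612

With 11 pairs the number of balanced bracket strings is the Catalan number C_11. So P = C_11 = 58786.
A convex 7-gon is triangulated into 5 triangles, and the number of such triangulations is the Catalan number C_{7−2} = C_5. So Q = C_5 = 42.
Standard Young tableaux of shape 2×n are counted by C_n; here n = 6. So R = C_6 = 132.
P − Q − R = 58786 − 42 − 132 = 58612.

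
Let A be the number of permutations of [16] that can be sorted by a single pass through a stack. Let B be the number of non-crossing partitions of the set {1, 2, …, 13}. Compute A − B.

By Knuth's characterisation, the stack-sortable permutations of length 16 are the 231-avoiders, numbering C_16. So A = C_16 = 35357670.
Non-crossing partitions of an n-element set are counted by C_n; here n = 13. So B = C_13 = 742900.
A − B = 35357670 − 742900 = 34614770.

34614770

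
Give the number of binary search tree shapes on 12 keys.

There are C_n binary search tree shapes on n keys; with n = 12 that is C_12.
C_12 = C_11 · 2(2·11+1)/(11+2) = 58786 · 46/13 = 208012.

208012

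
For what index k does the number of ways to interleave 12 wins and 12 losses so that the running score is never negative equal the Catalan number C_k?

12

Reading a vote for the leader as '(' and for the other as ')' turns such a sequence into a balanced string of 12 pairs, so the count is C_12.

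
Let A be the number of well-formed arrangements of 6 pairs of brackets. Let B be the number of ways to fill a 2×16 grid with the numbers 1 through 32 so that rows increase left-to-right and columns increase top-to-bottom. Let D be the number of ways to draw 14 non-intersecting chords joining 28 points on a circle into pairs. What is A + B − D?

With 6 pairs the number of balanced bracket strings is the Catalan number C_6. So A = C_6 = 132.
By the hook-length formula (or a Dyck-path bijection), SYT of shape 2×16 number C_16. So B = C_16 = 35357670.
Non-crossing perfect matchings of 2n points on a circle are counted by C_n; with 28 points, n = 14. So D = C_14 = 2674440.
A + B − D = 132 + 35357670 − 2674440 = 32683362.

32683362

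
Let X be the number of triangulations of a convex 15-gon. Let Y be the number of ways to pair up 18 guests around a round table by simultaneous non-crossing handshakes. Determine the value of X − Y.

738038

A convex 15-gon is triangulated into 13 triangles, and the number of such triangulations is the Catalan number C_{15−2} = C_13. So X = C_13 = 742900.
Non-crossing handshake pairings of 2n people are counted by C_n; 18 people gives n = 9. So Y = C_9 = 4862.
X − Y = 742900 − 4862 = 738038.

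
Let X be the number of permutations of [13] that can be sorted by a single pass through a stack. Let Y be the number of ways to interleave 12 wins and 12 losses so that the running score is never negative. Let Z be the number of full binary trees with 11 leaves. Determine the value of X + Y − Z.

934116

Stack-sortable permutations are exactly the 231-avoiding ones, counted by C_n; here n = 13. So X = C_13 = 742900.
Ballot sequences with n votes each where one side never trails are Dyck words, counted by C_n; here n = 12. So Y = C_12 = 208012.
A full binary tree with L leaves has L−1 internal nodes and is counted by C_{L−1}; L = 11 gives C_10. So Z = C_10 = 16796.
X + Y − Z = 742900 + 208012 − 16796 = 934116.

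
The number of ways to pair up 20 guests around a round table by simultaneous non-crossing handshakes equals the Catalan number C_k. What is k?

10

Non-crossing handshake pairings of 2n people are counted by C_n; 20 people gives n = 10.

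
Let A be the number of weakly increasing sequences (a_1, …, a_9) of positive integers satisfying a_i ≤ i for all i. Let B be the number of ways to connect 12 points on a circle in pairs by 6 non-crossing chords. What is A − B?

Weakly increasing sequences with a_i ≤ i biject with Dyck paths of semilength 9, so there are C_9. So A = C_9 = 4862.
Pairing 12 circle points by 6 non-crossing chords gives C_6 matchings. So B = C_6 = 132.
A − B = 4862 − 132 = 4730.

4730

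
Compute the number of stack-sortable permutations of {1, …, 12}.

208012

By Knuth's characterisation, the stack-sortable permutations of length 12 are the 231-avoiders, numbering C_12.
C_12 = C(24,12)/13 = 2704156/13 = 208012.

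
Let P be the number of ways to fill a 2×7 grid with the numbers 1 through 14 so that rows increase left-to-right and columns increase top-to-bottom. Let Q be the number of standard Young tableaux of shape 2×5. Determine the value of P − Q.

387

Standard Young tableaux of shape 2×n are counted by C_n; here n = 7. So P = C_7 = 429.
By the hook-length formula (or a Dyck-path bijection), SYT of shape 2×5 number C_5. So Q = C_5 = 42.
P − Q = 429 − 42 = 387.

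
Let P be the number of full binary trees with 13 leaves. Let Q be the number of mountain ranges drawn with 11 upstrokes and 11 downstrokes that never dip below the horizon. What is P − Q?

149226

Full binary trees with 13 leaves have 13−1 = 12 internal nodes, so there are C_12 of them. So P = C_12 = 208012.
Dyck paths of semilength n (length 2n) are counted by C_n; here n = 11. So Q = C_11 = 58786.
P − Q = 208012 − 58786 = 149226.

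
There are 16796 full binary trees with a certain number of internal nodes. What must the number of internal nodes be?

Full binary trees with n internal nodes are counted by C_n, and C_10 = 16796.

10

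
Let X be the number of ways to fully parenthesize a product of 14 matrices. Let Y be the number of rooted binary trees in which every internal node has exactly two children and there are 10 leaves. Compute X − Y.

Bracketing 14 factors into binary products is counted by C_{14−1} = C_13. So X = C_13 = 742900.
Full binary trees with 10 leaves have 10−1 = 9 internal nodes, so there are C_9 of them. So Y = C_9 = 4862.
X − Y = 742900 − 4862 = 738038.

738038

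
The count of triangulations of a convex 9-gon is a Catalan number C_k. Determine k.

Triangulations of a convex m-gon are counted by C_{m−2}; with m = 9 this is C_7.

7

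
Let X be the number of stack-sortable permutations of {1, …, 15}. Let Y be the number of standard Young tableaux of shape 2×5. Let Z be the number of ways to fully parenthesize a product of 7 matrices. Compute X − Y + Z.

9694935

By Knuth's characterisation, the stack-sortable permutations of length 15 are the 231-avoiders, numbering C_15. So X = C_15 = 9694845.
By the hook-length formula (or a Dyck-path bijection), SYT of shape 2×5 number C_5. So Y = C_5 = 42.
Ways to associate a product of 7 factors correspond to binary trees on 7 leaves, so the count is C_6. So Z = C_6 = 132.
X − Y + Z = 9694845 − 42 + 132 = 9694935.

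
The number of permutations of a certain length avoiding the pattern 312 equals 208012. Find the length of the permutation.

Permutations of [n] avoiding a fixed length-3 pattern are counted by C_n. The Catalan number equal to 208012 is C_12.

12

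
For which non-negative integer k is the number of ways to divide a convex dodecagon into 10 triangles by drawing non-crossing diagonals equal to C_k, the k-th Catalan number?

10

A convex 12-gon is triangulated into 10 triangles, and the number of such triangulations is the Catalan number C_{12−2} = C_10.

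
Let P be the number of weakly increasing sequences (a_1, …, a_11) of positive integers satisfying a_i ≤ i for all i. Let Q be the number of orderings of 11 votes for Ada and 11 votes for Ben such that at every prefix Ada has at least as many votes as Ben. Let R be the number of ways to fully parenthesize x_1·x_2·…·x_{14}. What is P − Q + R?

742900

Such sub-staircase sequences of length n are counted by C_n; here n = 11. So P = C_11 = 58786.
Ballot sequences with n votes each where one side never trails are Dyck words, counted by C_n; here n = 11. So Q = C_11 = 58786.
Bracketing 14 factors into binary products is counted by C_{14−1} = C_13. So R = C_13 = 742900.
P − Q + R = 58786 − 58786 + 742900 = 742900.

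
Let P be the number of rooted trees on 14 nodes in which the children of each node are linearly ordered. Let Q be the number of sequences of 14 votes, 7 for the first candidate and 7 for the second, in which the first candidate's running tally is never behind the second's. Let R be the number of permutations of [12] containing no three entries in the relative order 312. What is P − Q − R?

A rooted plane tree on 14 nodes has 13 edges, and such trees are counted by C_13. So P = C_13 = 742900.
Reading a vote for the leader as '(' and for the other as ')' turns such a sequence into a balanced string of 7 pairs, so the count is C_7. So Q = C_7 = 429.
Permutations of [n] avoiding any single length-3 pattern are counted by C_n; here n = 12. So R = C_12 = 208012.
P − Q − R = 742900 − 429 − 208012 = 534459.

534459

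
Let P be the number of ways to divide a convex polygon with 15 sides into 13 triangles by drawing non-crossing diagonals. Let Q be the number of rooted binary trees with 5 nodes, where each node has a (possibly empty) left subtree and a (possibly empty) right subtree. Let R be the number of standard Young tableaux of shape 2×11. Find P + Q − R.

A convex 15-gon is triangulated into 13 triangles, and the number of such triangulations is the Catalan number C_{15−2} = C_13. So P = C_13 = 742900.
Binary trees (left/right distinguished) on n nodes are counted by C_n; here n = 5. So Q = C_5 = 42.
By the hook-length formula (or a Dyck-path bijection), SYT of shape 2×11 number C_11. So R = C_11 = 58786.
P + Q − R = 742900 + 42 − 58786 = 684156.

684156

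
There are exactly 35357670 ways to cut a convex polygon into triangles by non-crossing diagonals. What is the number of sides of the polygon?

18

Triangulations of a convex m-gon are counted by C_{m−2}. The Catalan number equal to 35357670 is C_16.
So m − 2 = 16, giving m = 18 sides.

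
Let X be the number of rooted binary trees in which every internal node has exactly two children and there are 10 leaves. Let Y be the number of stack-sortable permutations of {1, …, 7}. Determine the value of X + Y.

5291

Full binary trees with 10 leaves have 10−1 = 9 internal nodes, so there are C_9 of them. So X = C_9 = 4862.
Stack-sortable permutations are exactly the 231-avoiding ones, counted by C_n; here n = 7. So Y = C_7 = 429.
X + Y = 4862 + 429 = 5291.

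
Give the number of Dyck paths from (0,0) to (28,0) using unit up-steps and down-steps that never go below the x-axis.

A Dyck path with 14 up-steps and 14 down-steps has semilength 14, so there are C_14 of them.
C_14 = C_13 · 2(2·13+1)/(13+2) = 742900 · 54/15 = 2674440.

2674440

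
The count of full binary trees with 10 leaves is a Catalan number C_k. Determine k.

A full binary tree with L leaves has L−1 internal nodes and is counted by C_{L−1}; L = 10 gives C_9.

9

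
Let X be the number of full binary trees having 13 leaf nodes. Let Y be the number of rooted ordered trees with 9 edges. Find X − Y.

Full binary trees with 13 leaves have 13−1 = 12 internal nodes, so there are C_12 of them. So X = C_12 = 208012.
Rooted ordered trees with n edges are counted by C_n; here n = 9. So Y = C_9 = 4862.
X − Y = 208012 − 4862 = 203150.

203150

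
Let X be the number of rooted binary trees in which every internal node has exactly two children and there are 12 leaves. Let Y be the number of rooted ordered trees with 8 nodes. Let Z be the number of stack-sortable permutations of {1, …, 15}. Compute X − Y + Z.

9753202

A full binary tree with L leaves has L−1 internal nodes and is counted by C_{L−1}; L = 12 gives C_11. So X = C_11 = 58786.
Rooted ordered (plane) trees on m nodes have m−1 edges and are counted by C_{m−1}; m = 8 gives C_7. So Y = C_7 = 429.
Stack-sortable permutations are exactly the 231-avoiding ones, counted by C_n; here n = 15. So Z = C_15 = 9694845.
X − Y + Z = 58786 − 429 + 9694845 = 9753202.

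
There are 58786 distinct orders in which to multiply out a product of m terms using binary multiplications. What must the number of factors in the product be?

Parenthesizations of m factors are counted by C_{m−1}. The Catalan number equal to 58786 is C_11.
So the index is 11, and the number of factors is 11 + 1 = 12.

12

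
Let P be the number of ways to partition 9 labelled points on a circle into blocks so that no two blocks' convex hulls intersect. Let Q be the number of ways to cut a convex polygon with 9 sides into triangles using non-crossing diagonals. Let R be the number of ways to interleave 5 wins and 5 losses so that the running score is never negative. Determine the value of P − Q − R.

4391

Non-crossing partitions of an n-element set are counted by C_n; here n = 9. So P = C_9 = 4862.
The number of triangulations of a 9-gon is the Catalan number C_7 (index = sides − 2). So Q = C_7 = 429.
Reading a vote for the leader as '(' and for the other as ')' turns such a sequence into a balanced string of 5 pairs, so the count is C_5. So R = C_5 = 42.
P − Q − R = 4862 − 429 − 42 = 4391.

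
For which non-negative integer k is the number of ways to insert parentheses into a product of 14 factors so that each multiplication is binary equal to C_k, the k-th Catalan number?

Bracketing 14 factors into binary products is counted by C_{14−1} = C_13.

13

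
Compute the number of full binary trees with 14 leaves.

A full binary tree with L leaves has L−1 internal nodes and is counted by C_{L−1}; L = 14 gives C_13.
C_13 = C(26,13)/14 = 10400600/14 = 742900.

742900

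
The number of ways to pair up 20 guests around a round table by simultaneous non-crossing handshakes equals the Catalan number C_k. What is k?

10

With 20 = 2·10 people, non-crossing handshake pairings are non-crossing perfect matchings on a circle, counted by C_10.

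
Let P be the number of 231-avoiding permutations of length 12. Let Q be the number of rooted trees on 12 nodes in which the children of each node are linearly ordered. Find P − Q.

Permutations of [n] avoiding any single length-3 pattern are counted by C_n; here n = 12. So P = C_12 = 208012.
A rooted plane tree on 12 nodes has 11 edges, and such trees are counted by C_11. So Q = C_11 = 58786.
P − Q = 208012 − 58786 = 149226.

149226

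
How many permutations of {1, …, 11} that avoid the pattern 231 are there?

For any fixed pattern of length 3, the pattern-avoiding permutations of [11] number C_11.
C_11 = C_10 · 2(2·10+1)/(10+2) = 16796 · 42/12 = 58786.

58786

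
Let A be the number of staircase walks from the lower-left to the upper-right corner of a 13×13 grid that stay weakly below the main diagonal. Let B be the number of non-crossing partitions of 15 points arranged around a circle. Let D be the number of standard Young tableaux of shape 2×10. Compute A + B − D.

10420949

Monotone paths in an n×n grid that stay weakly below the diagonal are counted by C_n; here n = 13. So A = C_13 = 742900.
Non-crossing partitions of an n-element set are counted by C_n; here n = 15. So B = C_15 = 9694845.
Standard Young tableaux of shape 2×n are counted by C_n; here n = 10. So D = C_10 = 16796.
A + B − D = 742900 + 9694845 − 16796 = 10420949.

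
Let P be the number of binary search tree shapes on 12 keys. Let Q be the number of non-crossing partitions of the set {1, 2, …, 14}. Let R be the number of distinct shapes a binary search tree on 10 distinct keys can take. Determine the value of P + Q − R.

2865656

Binary trees (left/right distinguished) on n nodes are counted by C_n; here n = 12. So P = C_12 = 208012.
The non-crossing partitions of [14] form a lattice of size C_14. So Q = C_14 = 2674440.
Binary trees (left/right distinguished) on n nodes are counted by C_n; here n = 10. So R = C_10 = 16796.
P + Q − R = 208012 + 2674440 − 16796 = 2865656.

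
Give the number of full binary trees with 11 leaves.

16796

A full binary tree with L leaves has L−1 internal nodes and is counted by C_{L−1}; L = 11 gives C_10.
C_10 = C(20,10)/11 = 184756/11 = 16796.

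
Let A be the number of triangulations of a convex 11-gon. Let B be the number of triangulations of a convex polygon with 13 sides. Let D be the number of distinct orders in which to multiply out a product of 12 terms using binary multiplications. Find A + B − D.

The number of triangulations of an 11-gon is the Catalan number C_9 (index = sides − 2). So A = C_9 = 4862.
The number of triangulations of a 13-gon is the Catalan number C_11 (index = sides − 2). So B = C_11 = 58786.
Ways to associate a product of 12 factors correspond to binary trees on 12 leaves, so the count is C_11. So D = C_11 = 58786.
A + B − D = 4862 + 58786 − 58786 = 4862.

4862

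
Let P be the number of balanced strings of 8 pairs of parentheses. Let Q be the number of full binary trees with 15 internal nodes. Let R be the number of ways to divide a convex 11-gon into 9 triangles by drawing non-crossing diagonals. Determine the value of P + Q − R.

9691413

A balanced arrangement of 8 bracket pairs is a Dyck word of semilength 8, so the count is C_8. So P = C_8 = 1430.
Full binary trees with n internal nodes are counted by C_n; here n = 15. So Q = C_15 = 9694845.
Triangulations of a convex m-gon are counted by C_{m−2}; with m = 11 this is C_9. So R = C_9 = 4862.
P + Q − R = 1430 + 9694845 − 4862 = 9691413.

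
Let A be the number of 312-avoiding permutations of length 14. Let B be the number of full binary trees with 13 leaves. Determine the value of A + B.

2882452

For any fixed pattern of length 3, the pattern-avoiding permutations of [14] number C_14. So A = C_14 = 2674440.
Full binary trees with 13 leaves have 13−1 = 12 internal nodes, so there are C_12 of them. So B = C_12 = 208012.
A + B = 2674440 + 208012 = 2882452.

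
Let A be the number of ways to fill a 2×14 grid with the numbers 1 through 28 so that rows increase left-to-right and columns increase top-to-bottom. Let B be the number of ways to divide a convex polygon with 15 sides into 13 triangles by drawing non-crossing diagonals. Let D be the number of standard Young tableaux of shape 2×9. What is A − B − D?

1926678

Standard Young tableaux of shape 2×n are counted by C_n; here n = 14. So A = C_14 = 2674440.
Triangulations of a convex m-gon are counted by C_{m−2}; with m = 15 this is C_13. So B = C_13 = 742900.
By the hook-length formula (or a Dyck-path bijection), SYT of shape 2×9 number C_9. So D = C_9 = 4862.
A − B − D = 2674440 − 742900 − 4862 = 1926678.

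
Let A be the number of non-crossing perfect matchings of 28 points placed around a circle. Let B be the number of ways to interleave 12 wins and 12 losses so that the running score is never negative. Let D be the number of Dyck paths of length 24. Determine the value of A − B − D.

2258416

Non-crossing perfect matchings of 2n points on a circle are counted by C_n; with 28 points, n = 14. So A = C_14 = 2674440.
Reading a vote for the leader as '(' and for the other as ')' turns such a sequence into a balanced string of 12 pairs, so the count is C_12. So B = C_12 = 208012.
A Dyck path with 12 up-steps and 12 down-steps has semilength 12, so there are C_12 of them. So D = C_12 = 208012.
A − B − D = 2674440 − 208012 − 208012 = 2258416.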